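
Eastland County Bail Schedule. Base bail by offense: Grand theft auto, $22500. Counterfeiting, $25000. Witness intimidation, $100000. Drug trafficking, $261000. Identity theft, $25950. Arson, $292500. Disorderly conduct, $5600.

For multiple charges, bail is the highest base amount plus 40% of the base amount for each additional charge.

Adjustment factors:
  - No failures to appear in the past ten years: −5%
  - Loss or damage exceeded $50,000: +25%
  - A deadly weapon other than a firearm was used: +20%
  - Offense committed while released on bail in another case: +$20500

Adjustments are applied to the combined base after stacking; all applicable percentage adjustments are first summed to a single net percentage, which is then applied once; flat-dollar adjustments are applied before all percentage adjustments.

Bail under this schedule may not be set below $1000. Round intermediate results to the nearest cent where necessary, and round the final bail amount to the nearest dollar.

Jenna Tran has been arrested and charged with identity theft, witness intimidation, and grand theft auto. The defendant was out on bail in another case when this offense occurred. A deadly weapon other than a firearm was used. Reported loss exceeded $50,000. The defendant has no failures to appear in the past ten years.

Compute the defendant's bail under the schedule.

$195832

Base amounts from the schedule: identity theft $25950; witness intimidation $100000; grand theft auto $22500.
Stacking rule: highest base plus 40% of each additional charge. Highest is witness intimidation at $100000. Additional: $25950 × 40% = $10380; $22500 × 40% = $9000. Combined base = $100000 + $19380 = $119380.
Offense committed while released on bail in another case (+$20500 flat): $119380 + $20500 = $139880.
Net percentage adjustment: −5% +25% +20% = +40%. $139880 × 1.4 = $195832.
$195832 is at or above the $1000 minimum.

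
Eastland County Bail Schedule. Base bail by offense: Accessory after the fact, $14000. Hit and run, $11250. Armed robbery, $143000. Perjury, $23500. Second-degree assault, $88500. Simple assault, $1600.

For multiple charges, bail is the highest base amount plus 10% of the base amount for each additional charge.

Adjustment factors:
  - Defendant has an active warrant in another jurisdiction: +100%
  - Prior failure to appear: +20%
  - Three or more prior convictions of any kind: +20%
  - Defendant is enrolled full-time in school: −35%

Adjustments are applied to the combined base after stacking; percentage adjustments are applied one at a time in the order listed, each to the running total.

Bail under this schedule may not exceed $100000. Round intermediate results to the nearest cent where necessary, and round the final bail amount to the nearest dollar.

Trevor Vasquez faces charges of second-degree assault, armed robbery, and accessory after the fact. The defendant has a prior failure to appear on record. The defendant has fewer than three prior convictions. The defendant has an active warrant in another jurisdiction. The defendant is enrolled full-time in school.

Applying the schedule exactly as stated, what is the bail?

$100000

Base amounts from the schedule: second-degree assault $88500; armed robbery $143000; accessory after the fact $14000.
Stacking rule: highest base plus 10% of each additional charge. Highest is armed robbery at $143000. Additional: $88500 × 10% = $8850; $14000 × 10% = $1400. Combined base = $143000 + $10250 = $153250.
Defendant has an active warrant in another jurisdiction (+100%): $153250 × 2 = $306500.
Prior failure to appear (+20%): $306500 × 1.2 = $367800.
Defendant is enrolled full-time in school (−35%): $367800 × 0.65 = $239070.
Result $239070 exceeds the maximum of $100000; bail is capped at $100000.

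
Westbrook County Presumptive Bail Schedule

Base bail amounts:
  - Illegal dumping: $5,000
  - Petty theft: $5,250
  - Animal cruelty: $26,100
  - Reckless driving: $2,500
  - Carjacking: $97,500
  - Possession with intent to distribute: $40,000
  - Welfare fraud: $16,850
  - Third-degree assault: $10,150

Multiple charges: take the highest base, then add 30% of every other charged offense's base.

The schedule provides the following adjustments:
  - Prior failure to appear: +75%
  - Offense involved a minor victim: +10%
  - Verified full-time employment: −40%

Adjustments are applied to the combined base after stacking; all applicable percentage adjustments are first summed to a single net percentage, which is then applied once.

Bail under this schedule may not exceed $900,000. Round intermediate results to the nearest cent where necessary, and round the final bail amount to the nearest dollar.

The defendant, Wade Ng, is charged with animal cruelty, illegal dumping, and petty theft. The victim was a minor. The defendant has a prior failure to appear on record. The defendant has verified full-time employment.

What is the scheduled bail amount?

$42,304

Base amounts from the schedule: animal cruelty $26,100; illegal dumping $5,000; petty theft $5,250.
Stacking rule: highest base plus 30% of each additional charge. Highest is animal cruelty at $26,100. Additional: $5,000 × 30% = $1,500; $5,250 × 30% = $1,575. Combined base = $26,100 + $3,075 = $29,175.
Net percentage adjustment: +75% +10% −40% = +45%. $29,175 × 1.45 = $42,303.75.
$42,303.75 is within the $900,000 maximum.
Rounded to the nearest dollar: $42,304.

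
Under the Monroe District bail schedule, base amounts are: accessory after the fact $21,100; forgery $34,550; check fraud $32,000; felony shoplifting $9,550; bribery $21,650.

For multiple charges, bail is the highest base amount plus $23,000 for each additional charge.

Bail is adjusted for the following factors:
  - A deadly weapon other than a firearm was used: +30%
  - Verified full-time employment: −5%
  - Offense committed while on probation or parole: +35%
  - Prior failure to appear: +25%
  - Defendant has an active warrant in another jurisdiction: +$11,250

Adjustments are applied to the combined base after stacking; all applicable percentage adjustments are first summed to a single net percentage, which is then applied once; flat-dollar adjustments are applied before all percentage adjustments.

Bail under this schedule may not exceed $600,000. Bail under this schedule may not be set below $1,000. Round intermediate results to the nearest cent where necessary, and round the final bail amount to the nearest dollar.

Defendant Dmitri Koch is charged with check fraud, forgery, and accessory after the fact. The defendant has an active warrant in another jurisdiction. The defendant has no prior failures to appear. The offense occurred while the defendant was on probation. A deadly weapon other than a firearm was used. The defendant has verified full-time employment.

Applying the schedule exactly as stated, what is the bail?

Base amounts from the schedule: check fraud $32,000; forgery $34,550; accessory after the fact $21,100.
Stacking rule: highest base plus $23,000 per additional charge. Highest is forgery at $34,550; 2 additional charges → +$46,000. Combined base = $80,550.
Defendant has an active warrant in another jurisdiction (+$11,250 flat): $80,550 + $11,250 = $91,800.
Net percentage adjustment: +30% −5% +35% = +60%. $91,800 × 1.6 = $146,880.
$146,880 is within the $600,000 maximum.
$146,880 is at or above the $1,000 minimum.

$146,880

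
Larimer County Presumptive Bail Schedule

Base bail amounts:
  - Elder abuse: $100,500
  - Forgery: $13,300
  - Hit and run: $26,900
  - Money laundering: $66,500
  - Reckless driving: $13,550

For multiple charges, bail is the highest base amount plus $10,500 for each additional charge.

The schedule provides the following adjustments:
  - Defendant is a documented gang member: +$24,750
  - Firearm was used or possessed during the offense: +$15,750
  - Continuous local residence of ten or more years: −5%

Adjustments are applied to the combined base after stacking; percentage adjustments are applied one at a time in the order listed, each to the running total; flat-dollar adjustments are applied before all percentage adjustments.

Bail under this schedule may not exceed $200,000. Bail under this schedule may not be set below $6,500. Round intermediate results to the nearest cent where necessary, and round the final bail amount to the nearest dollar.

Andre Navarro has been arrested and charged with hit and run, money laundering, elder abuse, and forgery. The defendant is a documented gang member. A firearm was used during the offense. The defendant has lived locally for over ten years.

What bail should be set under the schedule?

Base amounts from the schedule: hit and run $26,900; money laundering $66,500; elder abuse $100,500; forgery $13,300.
Stacking rule: highest base plus $10,500 per additional charge. Highest is elder abuse at $100,500; 3 additional charges → +$31,500. Combined base = $132,000.
Defendant is a documented gang member (+$24,750 flat): $132,000 + $24,750 = $156,750.
Firearm was used or possessed during the offense (+$15,750 flat): $156,750 + $15,750 = $172,500.
Continuous local residence of ten or more years (−5%): $172,500 × 0.95 = $163,875.
$163,875 is within the $200,000 maximum.
$163,875 is at or above the $6,500 minimum.

$163,875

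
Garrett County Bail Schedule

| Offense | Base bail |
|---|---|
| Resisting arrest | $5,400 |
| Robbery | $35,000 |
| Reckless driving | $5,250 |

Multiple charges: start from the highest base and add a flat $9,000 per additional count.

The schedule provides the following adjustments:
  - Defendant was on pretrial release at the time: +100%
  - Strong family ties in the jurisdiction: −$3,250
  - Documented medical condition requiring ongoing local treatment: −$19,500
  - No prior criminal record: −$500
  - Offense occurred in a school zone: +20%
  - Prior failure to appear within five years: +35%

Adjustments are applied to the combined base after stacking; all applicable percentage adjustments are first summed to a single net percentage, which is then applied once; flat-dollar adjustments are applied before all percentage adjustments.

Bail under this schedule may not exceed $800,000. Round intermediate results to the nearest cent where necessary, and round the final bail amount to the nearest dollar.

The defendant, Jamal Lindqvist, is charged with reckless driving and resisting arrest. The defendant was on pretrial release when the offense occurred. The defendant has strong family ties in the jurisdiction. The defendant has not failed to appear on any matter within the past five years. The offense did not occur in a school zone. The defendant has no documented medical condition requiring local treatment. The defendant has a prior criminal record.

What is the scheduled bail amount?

Base amounts from the schedule: reckless driving $5,250; resisting arrest $5,400.
Stacking rule: highest base plus $9,000 per additional charge. Highest is resisting arrest at $5,400; 1 additional charge → +$9,000. Combined base = $14,400.
Strong family ties in the jurisdiction (−$3,250 flat): $14,400 − $3,250 = $11,150.
Defendant was on pretrial release at the time (+100%): $11,150 × 2 = $22,300.
$22,300 is within the $800,000 maximum.

$22,300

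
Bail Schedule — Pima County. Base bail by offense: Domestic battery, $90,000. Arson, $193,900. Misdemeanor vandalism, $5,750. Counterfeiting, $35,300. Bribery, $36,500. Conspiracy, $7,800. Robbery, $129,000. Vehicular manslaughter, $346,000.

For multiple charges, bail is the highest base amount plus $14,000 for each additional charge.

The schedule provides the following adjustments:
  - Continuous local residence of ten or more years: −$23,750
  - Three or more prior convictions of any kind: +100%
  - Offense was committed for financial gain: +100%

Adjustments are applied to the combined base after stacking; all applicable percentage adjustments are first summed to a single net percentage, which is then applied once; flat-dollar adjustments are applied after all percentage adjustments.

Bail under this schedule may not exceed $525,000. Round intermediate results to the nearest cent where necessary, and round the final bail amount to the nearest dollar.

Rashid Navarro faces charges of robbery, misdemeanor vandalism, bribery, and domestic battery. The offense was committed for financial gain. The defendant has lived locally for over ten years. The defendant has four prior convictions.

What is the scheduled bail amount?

Base amounts from the schedule: robbery $129,000; misdemeanor vandalism $5,750; bribery $36,500; domestic battery $90,000.
Stacking rule: highest base plus $14,000 per additional charge. Highest is robbery at $129,000; 3 additional charges → +$42,000. Combined base = $171,000.
Net percentage adjustment: +100% +100% = +200%. $171,000 × 3 = $513,000.
Continuous local residence of ten or more years (−$23,750 flat): $513,000 − $23,750 = $489,250.
$489,250 is within the $525,000 maximum.

$489,250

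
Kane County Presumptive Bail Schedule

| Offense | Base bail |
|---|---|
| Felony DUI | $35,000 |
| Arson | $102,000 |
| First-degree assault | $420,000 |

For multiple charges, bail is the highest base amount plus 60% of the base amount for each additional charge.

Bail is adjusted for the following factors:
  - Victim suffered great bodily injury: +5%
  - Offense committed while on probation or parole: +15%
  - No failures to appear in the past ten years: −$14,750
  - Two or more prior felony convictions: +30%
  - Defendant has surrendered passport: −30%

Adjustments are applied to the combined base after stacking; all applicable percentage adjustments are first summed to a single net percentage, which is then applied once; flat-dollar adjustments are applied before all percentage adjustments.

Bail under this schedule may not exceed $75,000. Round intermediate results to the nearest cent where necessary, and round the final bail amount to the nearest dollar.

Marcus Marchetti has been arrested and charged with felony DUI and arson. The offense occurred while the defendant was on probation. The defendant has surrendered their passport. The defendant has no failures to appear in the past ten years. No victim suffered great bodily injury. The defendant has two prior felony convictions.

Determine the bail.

$75,000

Base amounts from the schedule: felony DUI $35,000; arson $102,000.
Stacking rule: highest base plus 60% of each additional charge. Highest is arson at $102,000. Additional: $35,000 × 60% = $21,000. Combined base = $102,000 + $21,000 = $123,000.
No failures to appear in the past ten years (−$14,750 flat): $123,000 − $14,750 = $108,250.
Net percentage adjustment: +15% +30% −30% = +15%. $108,250 × 1.15 = $124,487.50.
Result $124,487.50 exceeds the maximum of $75,000; bail is capped at $75,000.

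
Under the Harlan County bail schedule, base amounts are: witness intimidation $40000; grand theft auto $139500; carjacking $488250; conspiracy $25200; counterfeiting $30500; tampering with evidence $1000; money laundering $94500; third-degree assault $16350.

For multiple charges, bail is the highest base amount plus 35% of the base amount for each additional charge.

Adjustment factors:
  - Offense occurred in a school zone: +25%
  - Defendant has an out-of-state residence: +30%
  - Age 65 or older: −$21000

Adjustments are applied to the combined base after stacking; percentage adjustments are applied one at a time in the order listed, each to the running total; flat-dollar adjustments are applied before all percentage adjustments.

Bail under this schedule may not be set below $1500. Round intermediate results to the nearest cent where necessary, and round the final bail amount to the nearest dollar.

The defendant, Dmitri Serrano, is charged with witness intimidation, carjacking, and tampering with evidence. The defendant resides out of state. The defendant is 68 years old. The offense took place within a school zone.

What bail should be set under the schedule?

Base amounts from the schedule: witness intimidation $40000; carjacking $488250; tampering with evidence $1000.
Stacking rule: highest base plus 35% of each additional charge. Highest is carjacking at $488250. Additional: $40000 × 35% = $14000; $1000 × 35% = $350. Combined base = $488250 + $14350 = $502600.
Age 65 or older (−$21000 flat): $502600 − $21000 = $481600.
Offense occurred in a school zone (+25%): $481600 × 1.25 = $602000.
Defendant has an out-of-state residence (+30%): $602000 × 1.3 = $782600.
$782600 is at or above the $1500 minimum.

$782600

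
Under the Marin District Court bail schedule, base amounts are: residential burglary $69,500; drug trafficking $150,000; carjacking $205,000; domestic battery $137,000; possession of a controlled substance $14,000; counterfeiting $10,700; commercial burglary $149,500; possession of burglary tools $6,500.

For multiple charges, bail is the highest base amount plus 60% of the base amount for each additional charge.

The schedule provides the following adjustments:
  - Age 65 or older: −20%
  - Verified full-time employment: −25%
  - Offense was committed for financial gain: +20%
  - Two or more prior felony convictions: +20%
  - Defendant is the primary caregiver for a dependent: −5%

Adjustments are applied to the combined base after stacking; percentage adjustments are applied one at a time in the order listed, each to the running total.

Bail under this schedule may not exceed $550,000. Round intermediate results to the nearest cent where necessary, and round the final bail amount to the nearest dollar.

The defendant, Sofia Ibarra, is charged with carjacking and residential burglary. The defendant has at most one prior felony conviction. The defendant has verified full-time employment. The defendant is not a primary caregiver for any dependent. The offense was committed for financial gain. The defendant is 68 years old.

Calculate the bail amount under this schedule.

$177,624

Base amounts from the schedule: carjacking $205,000; residential burglary $69,500.
Stacking rule: highest base plus 60% of each additional charge. Highest is carjacking at $205,000. Additional: $69,500 × 60% = $41,700. Combined base = $205,000 + $41,700 = $246,700.
Age 65 or older (−20%): $246,700 × 0.8 = $197,360.
Verified full-time employment (−25%): $197,360 × 0.75 = $148,020.
Offense was committed for financial gain (+20%): $148,020 × 1.2 = $177,624.
$177,624 is within the $550,000 maximum.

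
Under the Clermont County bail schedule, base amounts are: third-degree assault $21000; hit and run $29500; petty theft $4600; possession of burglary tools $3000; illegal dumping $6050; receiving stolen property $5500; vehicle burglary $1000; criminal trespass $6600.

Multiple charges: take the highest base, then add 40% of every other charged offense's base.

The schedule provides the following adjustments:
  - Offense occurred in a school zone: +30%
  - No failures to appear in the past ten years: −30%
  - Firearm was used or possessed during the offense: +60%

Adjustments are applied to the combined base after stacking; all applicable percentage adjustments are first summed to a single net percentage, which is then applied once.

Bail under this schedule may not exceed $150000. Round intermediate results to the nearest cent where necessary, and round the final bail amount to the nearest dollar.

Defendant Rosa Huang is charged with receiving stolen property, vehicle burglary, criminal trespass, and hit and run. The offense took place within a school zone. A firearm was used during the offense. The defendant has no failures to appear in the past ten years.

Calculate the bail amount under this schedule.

$55584

Base amounts from the schedule: receiving stolen property $5500; vehicle burglary $1000; criminal trespass $6600; hit and run $29500.
Stacking rule: highest base plus 40% of each additional charge. Highest is hit and run at $29500. Additional: $5500 × 40% = $2200; $1000 × 40% = $400; $6600 × 40% = $2640. Combined base = $29500 + $5240 = $34740.
Net percentage adjustment: +30% −30% +60% = +60%. $34740 × 1.6 = $55584.
$55584 is within the $150000 maximum.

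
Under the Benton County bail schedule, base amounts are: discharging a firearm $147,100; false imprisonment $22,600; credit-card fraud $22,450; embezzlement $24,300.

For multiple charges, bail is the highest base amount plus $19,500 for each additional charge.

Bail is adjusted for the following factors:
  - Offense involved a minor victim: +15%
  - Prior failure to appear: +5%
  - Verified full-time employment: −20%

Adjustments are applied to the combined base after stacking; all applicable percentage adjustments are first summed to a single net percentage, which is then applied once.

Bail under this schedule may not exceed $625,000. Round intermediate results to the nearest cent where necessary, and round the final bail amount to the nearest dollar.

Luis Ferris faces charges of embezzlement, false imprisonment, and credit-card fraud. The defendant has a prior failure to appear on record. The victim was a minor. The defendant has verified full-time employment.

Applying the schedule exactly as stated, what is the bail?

$63,300

Base amounts from the schedule: embezzlement $24,300; false imprisonment $22,600; credit-card fraud $22,450.
Stacking rule: highest base plus $19,500 per additional charge. Highest is embezzlement at $24,300; 2 additional charges → +$39,000. Combined base = $63,300.
Net percentage adjustment: +15% +5% −20% = +0%. $63,300 × 1 = $63,300.
$63,300 is within the $625,000 maximum.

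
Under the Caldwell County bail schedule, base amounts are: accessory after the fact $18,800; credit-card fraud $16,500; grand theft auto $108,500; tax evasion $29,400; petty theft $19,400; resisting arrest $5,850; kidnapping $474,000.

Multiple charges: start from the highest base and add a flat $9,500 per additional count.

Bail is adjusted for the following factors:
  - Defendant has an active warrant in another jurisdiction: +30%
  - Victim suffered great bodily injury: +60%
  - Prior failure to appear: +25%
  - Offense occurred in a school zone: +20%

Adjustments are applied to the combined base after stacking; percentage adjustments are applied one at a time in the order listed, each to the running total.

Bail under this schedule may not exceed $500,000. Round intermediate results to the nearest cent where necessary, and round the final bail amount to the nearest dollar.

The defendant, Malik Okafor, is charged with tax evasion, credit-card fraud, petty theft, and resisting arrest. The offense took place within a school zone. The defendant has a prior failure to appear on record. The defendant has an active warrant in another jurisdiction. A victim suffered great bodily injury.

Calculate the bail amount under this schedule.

Base amounts from the schedule: tax evasion $29,400; credit-card fraud $16,500; petty theft $19,400; resisting arrest $5,850.
Stacking rule: highest base plus $9,500 per additional charge. Highest is tax evasion at $29,400; 3 additional charges → +$28,500. Combined base = $57,900.
Defendant has an active warrant in another jurisdiction (+30%): $57,900 × 1.3 = $75,270.
Victim suffered great bodily injury (+60%): $75,270 × 1.6 = $120,432.
Prior failure to appear (+25%): $120,432 × 1.25 = $150,540.
Offense occurred in a school zone (+20%): $150,540 × 1.2 = $180,648.
$180,648 is within the $500,000 maximum.

$180,648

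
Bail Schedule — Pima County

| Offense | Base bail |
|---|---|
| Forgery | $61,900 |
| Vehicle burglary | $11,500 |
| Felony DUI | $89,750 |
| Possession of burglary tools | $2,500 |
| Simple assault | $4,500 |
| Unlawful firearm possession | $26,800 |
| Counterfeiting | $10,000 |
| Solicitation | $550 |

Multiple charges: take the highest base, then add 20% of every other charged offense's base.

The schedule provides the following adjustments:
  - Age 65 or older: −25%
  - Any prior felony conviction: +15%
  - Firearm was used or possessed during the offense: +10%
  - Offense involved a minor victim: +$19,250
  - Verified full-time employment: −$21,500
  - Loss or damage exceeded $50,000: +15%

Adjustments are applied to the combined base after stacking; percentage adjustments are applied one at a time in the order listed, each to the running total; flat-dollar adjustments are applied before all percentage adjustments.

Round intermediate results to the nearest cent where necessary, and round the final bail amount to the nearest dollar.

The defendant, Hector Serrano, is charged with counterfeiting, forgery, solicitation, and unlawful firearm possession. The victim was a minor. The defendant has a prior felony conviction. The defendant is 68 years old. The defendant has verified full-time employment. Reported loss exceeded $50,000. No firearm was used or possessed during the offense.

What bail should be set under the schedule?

Base amounts from the schedule: counterfeiting $10,000; forgery $61,900; solicitation $550; unlawful firearm possession $26,800.
Stacking rule: highest base plus 20% of each additional charge. Highest is forgery at $61,900. Additional: $10,000 × 20% = $2,000; $550 × 20% = $110; $26,800 × 20% = $5,360. Combined base = $61,900 + $7,470 = $69,370.
Offense involved a minor victim (+$19,250 flat): $69,370 + $19,250 = $88,620.
Verified full-time employment (−$21,500 flat): $88,620 − $21,500 = $67,120.
Age 65 or older (−25%): $67,120 × 0.75 = $50,340.
Any prior felony conviction (+15%): $50,340 × 1.15 = $57,891.
Loss or damage exceeded $50,000 (+15%): $57,891 × 1.15 = $66,574.65.
Rounded to the nearest dollar: $66,575.

$66,575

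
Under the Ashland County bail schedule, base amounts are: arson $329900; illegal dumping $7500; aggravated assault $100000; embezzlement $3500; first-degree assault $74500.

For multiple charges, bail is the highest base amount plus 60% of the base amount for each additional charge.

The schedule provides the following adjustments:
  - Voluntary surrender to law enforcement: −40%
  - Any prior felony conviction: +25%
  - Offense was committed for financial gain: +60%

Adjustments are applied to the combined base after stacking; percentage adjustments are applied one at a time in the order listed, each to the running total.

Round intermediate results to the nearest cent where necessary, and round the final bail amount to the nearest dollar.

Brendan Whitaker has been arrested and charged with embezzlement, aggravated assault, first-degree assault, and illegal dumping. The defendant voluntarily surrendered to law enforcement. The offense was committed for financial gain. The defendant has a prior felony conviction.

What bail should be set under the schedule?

$181560

Base amounts from the schedule: embezzlement $3500; aggravated assault $100000; first-degree assault $74500; illegal dumping $7500.
Stacking rule: highest base plus 60% of each additional charge. Highest is aggravated assault at $100000. Additional: $3500 × 60% = $2100; $74500 × 60% = $44700; $7500 × 60% = $4500. Combined base = $100000 + $51300 = $151300.
Voluntary surrender to law enforcement (−40%): $151300 × 0.6 = $90780.
Any prior felony conviction (+25%): $90780 × 1.25 = $113475.
Offense was committed for financial gain (+60%): $113475 × 1.6 = $181560.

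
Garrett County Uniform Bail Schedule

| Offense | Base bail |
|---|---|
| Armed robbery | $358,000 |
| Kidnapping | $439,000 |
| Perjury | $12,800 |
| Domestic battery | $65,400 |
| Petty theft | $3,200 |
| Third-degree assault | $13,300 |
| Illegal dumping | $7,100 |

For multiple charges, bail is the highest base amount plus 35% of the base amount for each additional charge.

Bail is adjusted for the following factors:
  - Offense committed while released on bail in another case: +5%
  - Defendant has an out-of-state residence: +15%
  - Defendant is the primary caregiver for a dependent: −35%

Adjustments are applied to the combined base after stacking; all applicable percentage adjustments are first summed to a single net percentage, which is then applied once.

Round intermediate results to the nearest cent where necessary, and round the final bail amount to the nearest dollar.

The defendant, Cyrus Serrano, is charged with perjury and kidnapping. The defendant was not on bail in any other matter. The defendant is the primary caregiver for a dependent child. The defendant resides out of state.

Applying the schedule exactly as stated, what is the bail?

Base amounts from the schedule: perjury $12,800; kidnapping $439,000.
Stacking rule: highest base plus 35% of each additional charge. Highest is kidnapping at $439,000. Additional: $12,800 × 35% = $4,480. Combined base = $439,000 + $4,480 = $443,480.
Net percentage adjustment: +15% −35% = −20%. $443,480 × 0.8 = $354,784.

$354,784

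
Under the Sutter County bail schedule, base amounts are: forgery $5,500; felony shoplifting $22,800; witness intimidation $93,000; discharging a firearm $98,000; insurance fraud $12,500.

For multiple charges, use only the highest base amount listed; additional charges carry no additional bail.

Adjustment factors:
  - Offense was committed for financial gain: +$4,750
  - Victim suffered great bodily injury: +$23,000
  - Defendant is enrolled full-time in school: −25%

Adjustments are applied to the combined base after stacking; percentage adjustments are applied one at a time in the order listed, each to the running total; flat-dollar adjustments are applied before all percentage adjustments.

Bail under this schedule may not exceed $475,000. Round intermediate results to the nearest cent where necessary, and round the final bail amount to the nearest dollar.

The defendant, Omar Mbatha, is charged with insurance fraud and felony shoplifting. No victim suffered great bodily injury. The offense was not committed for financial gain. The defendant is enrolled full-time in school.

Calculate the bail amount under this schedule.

Base amounts from the schedule: insurance fraud $12,500; felony shoplifting $22,800.
Stacking rule: use the highest base only. Highest is felony shoplifting at $22,800. Combined base = $22,800.
Defendant is enrolled full-time in school (−25%): $22,800 × 0.75 = $17,100.
$17,100 is within the $475,000 maximum.

$17,100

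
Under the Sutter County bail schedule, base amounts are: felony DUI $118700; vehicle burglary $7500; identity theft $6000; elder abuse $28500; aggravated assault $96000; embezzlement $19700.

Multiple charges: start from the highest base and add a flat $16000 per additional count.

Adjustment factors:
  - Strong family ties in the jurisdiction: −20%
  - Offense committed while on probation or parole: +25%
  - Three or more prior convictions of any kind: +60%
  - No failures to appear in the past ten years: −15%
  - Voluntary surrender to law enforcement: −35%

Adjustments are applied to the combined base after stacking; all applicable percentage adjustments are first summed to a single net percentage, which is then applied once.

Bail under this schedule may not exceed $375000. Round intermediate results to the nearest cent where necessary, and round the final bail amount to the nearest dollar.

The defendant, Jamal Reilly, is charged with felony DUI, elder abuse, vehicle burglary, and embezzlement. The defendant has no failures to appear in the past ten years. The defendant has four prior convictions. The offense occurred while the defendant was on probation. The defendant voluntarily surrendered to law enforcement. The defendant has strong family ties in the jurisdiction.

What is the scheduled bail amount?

$191705

Base amounts from the schedule: felony DUI $118700; elder abuse $28500; vehicle burglary $7500; embezzlement $19700.
Stacking rule: highest base plus $16000 per additional charge. Highest is felony DUI at $118700; 3 additional charges → +$48000. Combined base = $166700.
Net percentage adjustment: −20% +25% +60% −15% −35% = +15%. $166700 × 1.15 = $191705.
$191705 is within the $375000 maximum.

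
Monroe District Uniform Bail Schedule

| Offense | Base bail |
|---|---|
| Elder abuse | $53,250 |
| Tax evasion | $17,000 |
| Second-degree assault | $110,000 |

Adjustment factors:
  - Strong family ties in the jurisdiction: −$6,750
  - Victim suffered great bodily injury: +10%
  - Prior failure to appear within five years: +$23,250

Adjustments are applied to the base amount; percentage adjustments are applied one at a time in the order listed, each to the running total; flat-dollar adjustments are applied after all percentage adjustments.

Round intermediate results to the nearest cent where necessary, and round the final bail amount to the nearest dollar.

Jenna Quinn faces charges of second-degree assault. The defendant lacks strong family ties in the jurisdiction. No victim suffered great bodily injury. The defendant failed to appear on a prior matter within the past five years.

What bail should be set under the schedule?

Base amounts from the schedule: second-degree assault $110,000.
Single charge. Combined base = $110,000.
Prior failure to appear within five years (+$23,250 flat): $110,000 + $23,250 = $133,250.

$133,250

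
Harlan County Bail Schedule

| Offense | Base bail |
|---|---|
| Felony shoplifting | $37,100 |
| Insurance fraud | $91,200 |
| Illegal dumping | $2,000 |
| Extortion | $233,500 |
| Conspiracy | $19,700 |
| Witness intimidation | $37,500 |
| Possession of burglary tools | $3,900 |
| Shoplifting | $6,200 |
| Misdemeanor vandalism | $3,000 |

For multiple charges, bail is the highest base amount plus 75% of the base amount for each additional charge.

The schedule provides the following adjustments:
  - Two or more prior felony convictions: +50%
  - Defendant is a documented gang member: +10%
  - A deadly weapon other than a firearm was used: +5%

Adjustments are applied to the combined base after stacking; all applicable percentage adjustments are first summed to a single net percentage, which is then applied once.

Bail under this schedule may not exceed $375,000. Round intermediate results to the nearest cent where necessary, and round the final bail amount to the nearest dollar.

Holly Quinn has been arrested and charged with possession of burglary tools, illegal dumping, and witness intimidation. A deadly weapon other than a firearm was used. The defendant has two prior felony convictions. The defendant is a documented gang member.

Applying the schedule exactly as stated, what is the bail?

$69,176

Base amounts from the schedule: possession of burglary tools $3,900; illegal dumping $2,000; witness intimidation $37,500.
Stacking rule: highest base plus 75% of each additional charge. Highest is witness intimidation at $37,500. Additional: $3,900 × 75% = $2,925; $2,000 × 75% = $1,500. Combined base = $37,500 + $4,425 = $41,925.
Net percentage adjustment: +50% +10% +5% = +65%. $41,925 × 1.65 = $69,176.25.
$69,176.25 is within the $375,000 maximum.
Rounded to the nearest dollar: $69,176.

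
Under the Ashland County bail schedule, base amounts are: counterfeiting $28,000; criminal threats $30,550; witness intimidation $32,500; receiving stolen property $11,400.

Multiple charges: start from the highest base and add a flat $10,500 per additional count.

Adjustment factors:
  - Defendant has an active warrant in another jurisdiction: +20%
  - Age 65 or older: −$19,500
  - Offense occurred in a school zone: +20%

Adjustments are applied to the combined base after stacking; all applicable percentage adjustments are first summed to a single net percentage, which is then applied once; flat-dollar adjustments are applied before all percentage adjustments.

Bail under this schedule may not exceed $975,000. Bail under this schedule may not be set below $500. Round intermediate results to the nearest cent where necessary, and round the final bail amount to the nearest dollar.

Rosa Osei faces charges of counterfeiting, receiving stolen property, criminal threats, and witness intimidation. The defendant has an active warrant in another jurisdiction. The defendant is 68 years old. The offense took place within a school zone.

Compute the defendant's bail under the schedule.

$62,300

Base amounts from the schedule: counterfeiting $28,000; receiving stolen property $11,400; criminal threats $30,550; witness intimidation $32,500.
Stacking rule: highest base plus $10,500 per additional charge. Highest is witness intimidation at $32,500; 3 additional charges → +$31,500. Combined base = $64,000.
Age 65 or older (−$19,500 flat): $64,000 − $19,500 = $44,500.
Net percentage adjustment: +20% +20% = +40%. $44,500 × 1.4 = $62,300.
$62,300 is within the $975,000 maximum.
$62,300 is at or above the $500 minimum.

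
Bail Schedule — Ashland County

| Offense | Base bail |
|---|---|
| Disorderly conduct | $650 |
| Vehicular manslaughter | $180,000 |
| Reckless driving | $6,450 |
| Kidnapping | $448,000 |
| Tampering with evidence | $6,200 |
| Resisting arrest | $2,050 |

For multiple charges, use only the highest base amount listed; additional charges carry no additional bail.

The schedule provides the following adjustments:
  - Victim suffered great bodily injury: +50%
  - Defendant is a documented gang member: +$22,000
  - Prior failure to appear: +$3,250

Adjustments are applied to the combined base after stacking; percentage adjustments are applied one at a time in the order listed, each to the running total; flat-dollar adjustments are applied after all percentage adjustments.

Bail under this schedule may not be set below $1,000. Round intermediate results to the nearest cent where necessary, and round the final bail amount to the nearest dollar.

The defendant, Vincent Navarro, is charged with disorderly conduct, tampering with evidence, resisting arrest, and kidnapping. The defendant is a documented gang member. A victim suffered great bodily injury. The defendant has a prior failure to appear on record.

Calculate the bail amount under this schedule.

Base amounts from the schedule: disorderly conduct $650; tampering with evidence $6,200; resisting arrest $2,050; kidnapping $448,000.
Stacking rule: use the highest base only. Highest is kidnapping at $448,000. Combined base = $448,000.
Victim suffered great bodily injury (+50%): $448,000 × 1.5 = $672,000.
Defendant is a documented gang member (+$22,000 flat): $672,000 + $22,000 = $694,000.
Prior failure to appear (+$3,250 flat): $694,000 + $3,250 = $697,250.
$697,250 is at or above the $1,000 minimum.

$697,250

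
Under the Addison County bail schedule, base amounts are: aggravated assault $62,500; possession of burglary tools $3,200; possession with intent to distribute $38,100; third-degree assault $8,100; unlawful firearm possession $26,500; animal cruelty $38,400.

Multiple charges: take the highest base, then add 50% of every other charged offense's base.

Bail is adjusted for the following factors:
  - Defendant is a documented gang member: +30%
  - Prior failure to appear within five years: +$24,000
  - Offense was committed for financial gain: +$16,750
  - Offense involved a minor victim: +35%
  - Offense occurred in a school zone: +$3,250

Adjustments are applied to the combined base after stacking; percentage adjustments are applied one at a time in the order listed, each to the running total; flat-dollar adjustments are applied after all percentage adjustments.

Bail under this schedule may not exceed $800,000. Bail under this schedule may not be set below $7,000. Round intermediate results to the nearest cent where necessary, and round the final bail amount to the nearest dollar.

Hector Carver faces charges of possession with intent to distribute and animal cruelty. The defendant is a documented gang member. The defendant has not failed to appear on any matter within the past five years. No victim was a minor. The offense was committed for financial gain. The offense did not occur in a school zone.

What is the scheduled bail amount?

Base amounts from the schedule: possession with intent to distribute $38,100; animal cruelty $38,400.
Stacking rule: highest base plus 50% of each additional charge. Highest is animal cruelty at $38,400. Additional: $38,100 × 50% = $19,050. Combined base = $38,400 + $19,050 = $57,450.
Defendant is a documented gang member (+30%): $57,450 × 1.3 = $74,685.
Offense was committed for financial gain (+$16,750 flat): $74,685 + $16,750 = $91,435.
$91,435 is within the $800,000 maximum.
$91,435 is at or above the $7,000 minimum.

$91,435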